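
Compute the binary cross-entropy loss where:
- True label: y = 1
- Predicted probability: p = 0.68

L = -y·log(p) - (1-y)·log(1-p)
L = 0.3857

L = -1·log(0.68) - 0·log(0.32) = -log(0.68) = 0.3857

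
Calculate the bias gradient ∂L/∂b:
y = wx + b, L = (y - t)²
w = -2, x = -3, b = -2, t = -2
∂L/∂b = 12

y = wx + b = (-2)(-3) + -2 = 4
∂L/∂y = 2(y - t) = 2(4 - -2) = 12
∂y/∂b = 1
∂L/∂b = ∂L/∂y · ∂y/∂b = 12 × 1 = 12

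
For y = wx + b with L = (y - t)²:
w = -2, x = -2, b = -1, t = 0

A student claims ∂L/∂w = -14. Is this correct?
Incorrect

y = (-2)(-2) + -1 = 3
∂L/∂y = 2(y - t) = 2(3 - 0) = 6
∂y/∂w = x = -2
∂L/∂w = 6 × -2 = -12

Claimed value: -14
Incorrect: The correct gradient is -12.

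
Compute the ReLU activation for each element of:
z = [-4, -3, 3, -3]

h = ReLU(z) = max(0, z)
h = [0, 0, 3, 0]

ReLU applied element-wise: max(0,-4)=0, max(0,-3)=0, max(0,3)=3, max(0,-3)=0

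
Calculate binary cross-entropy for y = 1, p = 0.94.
L = 0.06188

L = -1·log(0.94) - 0·log(0.06) = -log(0.94) = 0.06188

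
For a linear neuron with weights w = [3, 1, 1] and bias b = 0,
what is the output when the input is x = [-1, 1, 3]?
y = 1

y = (3)(-1) + (1)(1) + (1)(3) + 0 = 1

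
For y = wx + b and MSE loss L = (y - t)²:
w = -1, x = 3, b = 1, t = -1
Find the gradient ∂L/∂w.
∂L/∂w = -6

y = wx + b = (-1)(3) + 1 = -2
∂L/∂y = 2(y - t) = 2(-2 - -1) = -2
∂y/∂w = x = 3
∂L/∂w = ∂L/∂y · ∂y/∂w = -2 × 3 = -6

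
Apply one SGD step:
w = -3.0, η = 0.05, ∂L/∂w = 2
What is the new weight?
w_new = -3.1

w_new = w - η·∂L/∂w = -3.0 - 0.05×(2) = -3.0 - (0.1) = -3.1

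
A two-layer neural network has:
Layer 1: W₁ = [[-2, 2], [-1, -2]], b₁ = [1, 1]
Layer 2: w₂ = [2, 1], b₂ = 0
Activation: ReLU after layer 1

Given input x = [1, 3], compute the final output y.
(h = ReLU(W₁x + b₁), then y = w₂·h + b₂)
y = 10

Layer 1 pre-activation: z₁ = [5, -6]
After ReLU: h = [5, 0]
Layer 2 output: y = 2×5 + 1×0 + 0 = 10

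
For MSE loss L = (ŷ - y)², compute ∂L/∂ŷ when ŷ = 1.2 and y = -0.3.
∂L/∂ŷ = 3.0

∂L/∂ŷ = 2(ŷ - y) = 2(1.2 - -0.3) = 2(1.5) = 3.0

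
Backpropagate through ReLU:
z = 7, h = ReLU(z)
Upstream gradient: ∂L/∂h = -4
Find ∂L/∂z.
∂L/∂z = -4

h = ReLU(7) = 7
Since z > 0: ∂h/∂z = 1
∂L/∂z = ∂L/∂h · ∂h/∂z = -4 × 1 = -4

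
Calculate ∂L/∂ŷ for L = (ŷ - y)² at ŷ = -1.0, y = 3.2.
∂L/∂ŷ = -8.4

∂L/∂ŷ = 2(ŷ - y) = 2(-1.0 - 3.2) = 2(-4.2) = -8.4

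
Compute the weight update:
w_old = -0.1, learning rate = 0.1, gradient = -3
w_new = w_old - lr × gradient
w_new = 0.2

w_new = w - η·∂L/∂w = -0.1 - 0.1×(-3) = -0.1 - (-0.3) = 0.2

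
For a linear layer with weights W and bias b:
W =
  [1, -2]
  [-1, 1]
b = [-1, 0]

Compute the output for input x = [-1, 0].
y = [-2, 1]

Wx = [1×-1 + -2×0, -1×-1 + 1×0]
   = [-1, 1]
y = Wx + b = [-1 + -1, 1 + 0] = [-2, 1]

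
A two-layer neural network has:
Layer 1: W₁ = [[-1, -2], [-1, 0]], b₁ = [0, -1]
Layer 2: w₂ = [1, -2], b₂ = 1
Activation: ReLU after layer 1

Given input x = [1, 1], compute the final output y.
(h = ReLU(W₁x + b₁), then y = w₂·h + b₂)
y = 1

Layer 1 pre-activation: z₁ = [-3, -2]
After ReLU: h = [0, 0]
Layer 2 output: y = 1×0 + -2×0 + 1 = 1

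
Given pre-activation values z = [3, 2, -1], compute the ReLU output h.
h = [3, 2, 0]

ReLU applied element-wise: max(0,3)=3, max(0,2)=2, max(0,-1)=0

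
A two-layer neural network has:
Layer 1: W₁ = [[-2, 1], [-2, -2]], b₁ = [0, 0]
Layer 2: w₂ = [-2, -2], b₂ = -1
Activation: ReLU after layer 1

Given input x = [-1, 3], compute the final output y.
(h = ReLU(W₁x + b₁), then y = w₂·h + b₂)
y = -11

Layer 1 pre-activation: z₁ = [5, -4]
After ReLU: h = [5, 0]
Layer 2 output: y = -2×5 + -2×0 + -1 = -11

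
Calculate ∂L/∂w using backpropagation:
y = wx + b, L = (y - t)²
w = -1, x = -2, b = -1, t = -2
∂L/∂w = -12

y = wx + b = (-1)(-2) + -1 = 1
∂L/∂y = 2(y - t) = 2(1 - -2) = 6
∂y/∂w = x = -2
∂L/∂w = ∂L/∂y · ∂y/∂w = 6 × -2 = -12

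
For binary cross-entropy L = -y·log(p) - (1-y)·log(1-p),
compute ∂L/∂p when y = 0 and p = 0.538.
∂L/∂p = 2.165

∂L/∂p = -y/p + (1-y)/(1-p) = 0 + 1/0.462 = 2.165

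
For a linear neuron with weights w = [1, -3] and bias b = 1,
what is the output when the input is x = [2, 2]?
y = -3

y = (1)(2) + (-3)(2) + 1 = -3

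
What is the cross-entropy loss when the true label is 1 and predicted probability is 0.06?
L = 2.813

L = -1·log(0.06) - 0·log(0.94) = -log(0.06) = 2.813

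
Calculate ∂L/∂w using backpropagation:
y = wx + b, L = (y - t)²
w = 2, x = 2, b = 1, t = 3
∂L/∂w = 8

y = wx + b = (2)(2) + 1 = 5
∂L/∂y = 2(y - t) = 2(5 - 3) = 4
∂y/∂w = x = 2
∂L/∂w = ∂L/∂y · ∂y/∂w = 4 × 2 = 8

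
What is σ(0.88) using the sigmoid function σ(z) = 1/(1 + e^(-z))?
0.7068

sigmoid(0.88) = 1/(1 + e^(-0.88)) = 1/(1 + 0.4148) = 0.7068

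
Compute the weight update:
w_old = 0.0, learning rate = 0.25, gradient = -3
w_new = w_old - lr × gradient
w_new = 0.75

w_new = w - η·∂L/∂w = 0.0 - 0.25×(-3) = 0.0 - (-0.75) = 0.75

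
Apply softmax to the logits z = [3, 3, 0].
p = [0.4879, 0.4879, 0.0243]

exp(z) = [20.09, 20.09, 1]
Sum = 41.17
p = [0.4879, 0.4879, 0.0243]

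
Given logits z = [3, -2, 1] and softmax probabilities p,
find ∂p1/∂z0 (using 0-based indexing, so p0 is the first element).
∂p1/∂z0 = -0.005166

p = softmax(z) = [0.8756, 0.0059, 0.1185]
p1 = 0.0059, p0 = 0.8756

∂p1/∂z0 = -p1 × p0 = -0.0059 × 0.8756 = -0.005166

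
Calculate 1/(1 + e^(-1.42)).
0.8053

sigmoid(1.42) = 1/(1 + e^(-1.42)) = 1/(1 + 0.2417) = 0.8053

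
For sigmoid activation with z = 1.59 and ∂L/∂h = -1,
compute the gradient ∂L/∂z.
∂L/∂z = -0.1407

σ(1.59) = 0.8306
σ'(1.59) = σ(1.59)(1 - σ(1.59)) = 0.8306 × 0.1694 = 0.1407
∂L/∂z = ∂L/∂h · σ'(z) = -1 × 0.1407 = -0.1407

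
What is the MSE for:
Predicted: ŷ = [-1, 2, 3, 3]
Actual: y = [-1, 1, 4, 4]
MSE = 0.75

MSE = (1/4)((-1--1)² + (2-1)² + (3-4)² + (3-4)²) = (1/4)(0 + 1 + 1 + 1) = 0.75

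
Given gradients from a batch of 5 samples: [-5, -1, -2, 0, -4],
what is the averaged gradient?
Average gradient = -2.4

Average = (1/5)(-5 + -1 + -2 + 0 + -4) = -12/5 = -2.4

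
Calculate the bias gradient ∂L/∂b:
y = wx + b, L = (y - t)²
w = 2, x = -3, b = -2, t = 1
∂L/∂b = -18

y = wx + b = (2)(-3) + -2 = -8
∂L/∂y = 2(y - t) = 2(-8 - 1) = -18
∂y/∂b = 1
∂L/∂b = ∂L/∂y · ∂y/∂b = -18 × 1 = -18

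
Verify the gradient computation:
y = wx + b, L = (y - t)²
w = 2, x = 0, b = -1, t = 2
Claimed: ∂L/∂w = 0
Correct

y = (2)(0) + -1 = -1
∂L/∂y = 2(y - t) = 2(-1 - 2) = -6
∂y/∂w = x = 0
∂L/∂w = -6 × 0 = 0

Claimed value: 0
Correct: The correct gradient is 0.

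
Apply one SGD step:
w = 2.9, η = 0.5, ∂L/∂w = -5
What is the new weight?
w_new = 5.4

w_new = w - η·∂L/∂w = 2.9 - 0.5×(-5) = 2.9 - (-2.5) = 5.4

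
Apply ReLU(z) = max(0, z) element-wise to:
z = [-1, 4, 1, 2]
h = [0, 4, 1, 2]

ReLU applied element-wise: max(0,-1)=0, max(0,4)=4, max(0,1)=1, max(0,2)=2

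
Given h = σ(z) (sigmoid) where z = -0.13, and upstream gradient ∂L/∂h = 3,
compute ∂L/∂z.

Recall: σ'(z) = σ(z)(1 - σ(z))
∂L/∂z = 0.7468

σ(-0.13) = 0.4675
σ'(-0.13) = σ(-0.13)(1 - σ(-0.13)) = 0.4675 × 0.5325 = 0.2489
∂L/∂z = ∂L/∂h · σ'(z) = 3 × 0.2489 = 0.7468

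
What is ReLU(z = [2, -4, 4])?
h = [2, 0, 4]

ReLU applied element-wise: max(0,2)=2, max(0,-4)=0, max(0,4)=4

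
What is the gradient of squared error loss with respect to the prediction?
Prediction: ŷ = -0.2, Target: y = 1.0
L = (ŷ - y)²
∂L/∂ŷ = -2.4

∂L/∂ŷ = 2(ŷ - y) = 2(-0.2 - 1.0) = 2(-1.2) = -2.4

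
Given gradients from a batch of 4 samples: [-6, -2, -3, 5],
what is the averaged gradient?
Average gradient = -1.5

Average = (1/4)(-6 + -2 + -3 + 5) = -6/4 = -1.5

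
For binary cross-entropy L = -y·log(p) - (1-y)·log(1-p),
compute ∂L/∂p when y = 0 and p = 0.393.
∂L/∂p = 1.647

∂L/∂p = -y/p + (1-y)/(1-p) = 0 + 1/0.607 = 1.647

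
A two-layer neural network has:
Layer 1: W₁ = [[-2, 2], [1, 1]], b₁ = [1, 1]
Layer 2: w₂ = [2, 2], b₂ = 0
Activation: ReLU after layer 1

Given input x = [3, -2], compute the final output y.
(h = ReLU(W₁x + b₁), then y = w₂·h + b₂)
y = 4

Layer 1 pre-activation: z₁ = [-9, 2]
After ReLU: h = [0, 2]
Layer 2 output: y = 2×0 + 2×2 + 0 = 4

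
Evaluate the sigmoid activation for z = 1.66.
0.8402

sigmoid(1.66) = 1/(1 + e^(-1.66)) = 1/(1 + 0.1901) = 0.8402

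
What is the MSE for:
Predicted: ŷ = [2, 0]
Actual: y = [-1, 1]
MSE = 5

MSE = (1/2)((2--1)² + (0-1)²) = (1/2)(9 + 1) = 5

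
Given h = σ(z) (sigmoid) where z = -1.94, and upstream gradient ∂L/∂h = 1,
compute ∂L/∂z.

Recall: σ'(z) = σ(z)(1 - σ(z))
∂L/∂z = 0.1099

σ(-1.94) = 0.1256
σ'(-1.94) = σ(-1.94)(1 - σ(-1.94)) = 0.1256 × 0.8744 = 0.1099
∂L/∂z = ∂L/∂h · σ'(z) = 1 × 0.1099 = 0.1099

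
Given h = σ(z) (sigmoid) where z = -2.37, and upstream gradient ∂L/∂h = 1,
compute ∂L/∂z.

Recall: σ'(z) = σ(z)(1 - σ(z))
∂L/∂z = 0.07818

σ(-2.37) = 0.08549
σ'(-2.37) = σ(-2.37)(1 - σ(-2.37)) = 0.08549 × 0.9145 = 0.07818
∂L/∂z = ∂L/∂h · σ'(z) = 1 × 0.07818 = 0.07818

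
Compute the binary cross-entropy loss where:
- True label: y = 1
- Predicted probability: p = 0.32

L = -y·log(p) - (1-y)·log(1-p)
L = 1.139

L = -1·log(0.32) - 0·log(0.68) = -log(0.32) = 1.139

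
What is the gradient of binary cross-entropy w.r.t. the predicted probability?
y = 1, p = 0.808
∂L/∂p = -1.238

∂L/∂p = -y/p + (1-y)/(1-p) = -1/0.808 + 0 = -1.238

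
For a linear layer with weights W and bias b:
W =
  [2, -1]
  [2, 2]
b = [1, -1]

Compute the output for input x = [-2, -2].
y = [-1, -9]

Wx = [2×-2 + -1×-2, 2×-2 + 2×-2]
   = [-2, -8]
y = Wx + b = [-2 + 1, -8 + -1] = [-1, -9]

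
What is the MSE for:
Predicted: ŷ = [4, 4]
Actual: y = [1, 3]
MSE = 5

MSE = (1/2)((4-1)² + (4-3)²) = (1/2)(9 + 1) = 5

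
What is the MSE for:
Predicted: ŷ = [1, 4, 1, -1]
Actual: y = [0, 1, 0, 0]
MSE = 3

MSE = (1/4)((1-0)² + (4-1)² + (1-0)² + (-1-0)²) = (1/4)(1 + 9 + 1 + 1) = 3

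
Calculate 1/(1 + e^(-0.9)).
0.7109

sigmoid(0.9) = 1/(1 + e^(-0.9)) = 1/(1 + 0.4066) = 0.7109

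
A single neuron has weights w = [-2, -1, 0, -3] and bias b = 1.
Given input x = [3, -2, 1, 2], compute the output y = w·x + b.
y = -9

y = (-2)(3) + (-1)(-2) + (0)(1) + (-3)(2) + 1 = -9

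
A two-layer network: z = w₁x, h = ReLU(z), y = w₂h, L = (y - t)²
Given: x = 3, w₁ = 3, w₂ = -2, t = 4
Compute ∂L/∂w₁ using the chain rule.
∂L/∂w₁ = 264

Forward pass:
z = w₁x = 3×3 = 9
h = ReLU(9) = 9
y = w₂h = -2×9 = -18

Backward pass:
∂L/∂y = 2(y - t) = 2(-18 - 4) = -44
∂y/∂h = w₂ = -2
∂h/∂z = 1 (ReLU derivative)
∂z/∂w₁ = x = 3

∂L/∂w₁ = -44 × -2 × 1 × 3 = 264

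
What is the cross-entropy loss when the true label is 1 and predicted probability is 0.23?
L = 1.47

L = -1·log(0.23) - 0·log(0.77) = -log(0.23) = 1.47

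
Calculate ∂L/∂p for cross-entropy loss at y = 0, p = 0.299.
∂L/∂p = 1.427

∂L/∂p = -y/p + (1-y)/(1-p) = 0 + 1/0.701 = 1.427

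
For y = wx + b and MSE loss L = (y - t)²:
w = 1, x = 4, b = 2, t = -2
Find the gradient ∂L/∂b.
∂L/∂b = 16

y = wx + b = (1)(4) + 2 = 6
∂L/∂y = 2(y - t) = 2(6 - -2) = 16
∂y/∂b = 1
∂L/∂b = ∂L/∂y · ∂y/∂b = 16 × 1 = 16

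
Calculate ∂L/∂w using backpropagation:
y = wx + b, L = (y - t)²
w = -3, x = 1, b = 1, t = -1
∂L/∂w = -2

y = wx + b = (-3)(1) + 1 = -2
∂L/∂y = 2(y - t) = 2(-2 - -1) = -2
∂y/∂w = x = 1
∂L/∂w = ∂L/∂y · ∂y/∂w = -2 × 1 = -2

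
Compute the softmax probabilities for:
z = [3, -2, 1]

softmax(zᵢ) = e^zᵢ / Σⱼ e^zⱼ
p = [0.8756, 0.0059, 0.1185]

exp(z) = [20.09, 0.1353, 2.718]
Sum = 22.94
p = [0.8756, 0.0059, 0.1185]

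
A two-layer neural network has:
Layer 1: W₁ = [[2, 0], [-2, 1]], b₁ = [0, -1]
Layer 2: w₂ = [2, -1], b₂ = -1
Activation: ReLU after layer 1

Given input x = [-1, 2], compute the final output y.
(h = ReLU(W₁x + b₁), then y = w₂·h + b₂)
y = -4

Layer 1 pre-activation: z₁ = [-2, 3]
After ReLU: h = [0, 3]
Layer 2 output: y = 2×0 + -1×3 + -1 = -4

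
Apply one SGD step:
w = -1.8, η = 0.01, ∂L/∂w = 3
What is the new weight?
w_new = -1.83

w_new = w - η·∂L/∂w = -1.8 - 0.01×(3) = -1.8 - (0.03) = -1.83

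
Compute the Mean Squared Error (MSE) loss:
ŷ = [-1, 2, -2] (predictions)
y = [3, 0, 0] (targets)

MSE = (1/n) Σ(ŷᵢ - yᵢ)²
MSE = 8

MSE = (1/3)((-1-3)² + (2-0)² + (-2-0)²) = (1/3)(16 + 4 + 4) = 8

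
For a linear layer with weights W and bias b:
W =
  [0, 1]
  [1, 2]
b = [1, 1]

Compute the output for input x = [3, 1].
y = [2, 6]

Wx = [0×3 + 1×1, 1×3 + 2×1]
   = [1, 5]
y = Wx + b = [1 + 1, 5 + 1] = [2, 6]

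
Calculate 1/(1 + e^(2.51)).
0.07516

sigmoid(-2.51) = 1/(1 + e^(2.51)) = 1/(1 + 12.3) = 0.07516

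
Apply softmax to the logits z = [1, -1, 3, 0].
p = [0.1125, 0.0152, 0.831, 0.0414]

exp(z) = [2.718, 0.3679, 20.09, 1]
Sum = 24.17
p = [0.1125, 0.0152, 0.831, 0.0414]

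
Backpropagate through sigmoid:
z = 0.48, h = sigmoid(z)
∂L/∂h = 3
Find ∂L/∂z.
∂L/∂z = 0.7084

σ(0.48) = 0.6177
σ'(0.48) = σ(0.48)(1 - σ(0.48)) = 0.6177 × 0.3823 = 0.2361
∂L/∂z = ∂L/∂h · σ'(z) = 3 × 0.2361 = 0.7084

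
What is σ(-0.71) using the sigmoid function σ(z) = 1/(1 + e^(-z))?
0.3296

sigmoid(-0.71) = 1/(1 + e^(0.71)) = 1/(1 + 2.034) = 0.3296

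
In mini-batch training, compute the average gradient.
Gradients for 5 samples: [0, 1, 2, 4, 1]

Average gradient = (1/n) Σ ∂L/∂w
Average gradient = 1.6

Average = (1/5)(0 + 1 + 2 + 4 + 1) = 8/5 = 1.6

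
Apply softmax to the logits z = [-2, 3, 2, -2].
p = [0.0049, 0.7239, 0.2663, 0.0049]

exp(z) = [0.1353, 20.09, 7.389, 0.1353]
Sum = 27.75
p = [0.0049, 0.7239, 0.2663, 0.0049]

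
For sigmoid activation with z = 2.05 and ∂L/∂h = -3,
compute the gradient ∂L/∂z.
∂L/∂z = -0.3031

σ(2.05) = 0.8859
σ'(2.05) = σ(2.05)(1 - σ(2.05)) = 0.8859 × 0.1141 = 0.101
∂L/∂z = ∂L/∂h · σ'(z) = -3 × 0.101 = -0.3031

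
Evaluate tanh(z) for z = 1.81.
0.9478

tanh(1.81) = (e^(1.81) - e^(-1.81))/(e^(1.81) + e^(-1.81)) = 0.9478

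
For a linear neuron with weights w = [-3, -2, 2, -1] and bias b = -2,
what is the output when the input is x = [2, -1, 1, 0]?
y = -4

y = (-3)(2) + (-2)(-1) + (2)(1) + (-1)(0) + -2 = -4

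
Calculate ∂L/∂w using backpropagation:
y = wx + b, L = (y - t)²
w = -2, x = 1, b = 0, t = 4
∂L/∂w = -12

y = wx + b = (-2)(1) + 0 = -2
∂L/∂y = 2(y - t) = 2(-2 - 4) = -12
∂y/∂w = x = 1
∂L/∂w = ∂L/∂y · ∂y/∂w = -12 × 1 = -12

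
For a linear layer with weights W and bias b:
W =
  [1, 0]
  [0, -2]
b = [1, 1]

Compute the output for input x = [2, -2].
y = [3, 5]

Wx = [1×2 + 0×-2, 0×2 + -2×-2]
   = [2, 4]
y = Wx + b = [2 + 1, 4 + 1] = [3, 5]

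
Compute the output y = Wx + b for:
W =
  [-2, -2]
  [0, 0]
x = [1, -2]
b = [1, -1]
y = [3, -1]

Wx = [-2×1 + -2×-2, 0×1 + 0×-2]
   = [2, 0]
y = Wx + b = [2 + 1, 0 + -1] = [3, -1]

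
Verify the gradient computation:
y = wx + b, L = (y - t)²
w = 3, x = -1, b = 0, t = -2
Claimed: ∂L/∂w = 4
Incorrect

y = (3)(-1) + 0 = -3
∂L/∂y = 2(y - t) = 2(-3 - -2) = -2
∂y/∂w = x = -1
∂L/∂w = -2 × -1 = 2

Claimed value: 4
Incorrect: The correct gradient is 2.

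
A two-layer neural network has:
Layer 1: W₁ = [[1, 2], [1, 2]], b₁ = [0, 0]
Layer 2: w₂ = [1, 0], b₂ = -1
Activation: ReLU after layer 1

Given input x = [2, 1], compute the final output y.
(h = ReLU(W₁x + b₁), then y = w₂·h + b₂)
y = 3

Layer 1 pre-activation: z₁ = [4, 4]
After ReLU: h = [4, 4]
Layer 2 output: y = 1×4 + 0×4 + -1 = 3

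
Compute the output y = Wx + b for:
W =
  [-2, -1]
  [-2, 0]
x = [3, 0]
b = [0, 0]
y = [-6, -6]

Wx = [-2×3 + -1×0, -2×3 + 0×0]
   = [-6, -6]
y = Wx + b = [-6 + 0, -6 + 0] = [-6, -6]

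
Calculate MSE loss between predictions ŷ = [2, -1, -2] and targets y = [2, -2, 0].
MSE = 1.667

MSE = (1/3)((2-2)² + (-1--2)² + (-2-0)²) = (1/3)(0 + 1 + 4) = 1.667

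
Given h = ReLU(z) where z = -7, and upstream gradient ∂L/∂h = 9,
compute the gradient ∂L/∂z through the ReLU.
∂L/∂z = 0

h = ReLU(-7) = 0
Since z < 0: ∂h/∂z = 0
∂L/∂z = ∂L/∂h · ∂h/∂z = 9 × 0 = 0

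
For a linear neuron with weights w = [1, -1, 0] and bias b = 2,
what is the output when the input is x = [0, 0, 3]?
y = 2

y = (1)(0) + (-1)(0) + (0)(3) + 2 = 2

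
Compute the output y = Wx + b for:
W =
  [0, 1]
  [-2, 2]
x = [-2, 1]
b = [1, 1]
y = [2, 7]

Wx = [0×-2 + 1×1, -2×-2 + 2×1]
   = [1, 6]
y = Wx + b = [1 + 1, 6 + 1] = [2, 7]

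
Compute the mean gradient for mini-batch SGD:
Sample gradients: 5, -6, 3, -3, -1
Average gradient = -0.4

Average = (1/5)(5 + -6 + 3 + -3 + -1) = -2/5 = -0.4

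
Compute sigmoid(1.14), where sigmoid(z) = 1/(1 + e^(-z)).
0.7577

sigmoid(1.14) = 1/(1 + e^(-1.14)) = 1/(1 + 0.3198) = 0.7577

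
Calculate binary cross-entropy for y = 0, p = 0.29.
L = 0.3425

L = -0·log(0.29) - 1·log(0.71) = -log(0.71) = 0.3425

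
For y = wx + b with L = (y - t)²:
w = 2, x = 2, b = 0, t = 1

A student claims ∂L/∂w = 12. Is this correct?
Correct

y = (2)(2) + 0 = 4
∂L/∂y = 2(y - t) = 2(4 - 1) = 6
∂y/∂w = x = 2
∂L/∂w = 6 × 2 = 12

Claimed value: 12
Correct: The correct gradient is 12.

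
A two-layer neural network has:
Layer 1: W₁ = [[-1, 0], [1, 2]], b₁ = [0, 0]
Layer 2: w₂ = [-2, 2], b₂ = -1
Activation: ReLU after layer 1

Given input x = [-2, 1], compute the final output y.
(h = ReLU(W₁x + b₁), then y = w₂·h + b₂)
y = -5

Layer 1 pre-activation: z₁ = [2, 0]
After ReLU: h = [2, 0]
Layer 2 output: y = -2×2 + 2×0 + -1 = -5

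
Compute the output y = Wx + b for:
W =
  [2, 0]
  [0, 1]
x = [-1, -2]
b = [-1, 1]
y = [-3, -1]

Wx = [2×-1 + 0×-2, 0×-1 + 1×-2]
   = [-2, -2]
y = Wx + b = [-2 + -1, -2 + 1] = [-3, -1]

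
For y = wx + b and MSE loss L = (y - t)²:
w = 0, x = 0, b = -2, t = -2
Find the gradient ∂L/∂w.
∂L/∂w = 0

y = wx + b = (0)(0) + -2 = -2
∂L/∂y = 2(y - t) = 2(-2 - -2) = 0
∂y/∂w = x = 0
∂L/∂w = ∂L/∂y · ∂y/∂w = 0 × 0 = 0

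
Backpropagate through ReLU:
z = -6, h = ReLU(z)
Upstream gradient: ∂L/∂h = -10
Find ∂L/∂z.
∂L/∂z = 0

h = ReLU(-6) = 0
Since z < 0: ∂h/∂z = 0
∂L/∂z = ∂L/∂h · ∂h/∂z = -10 × 0 = 0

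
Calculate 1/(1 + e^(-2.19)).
0.8993

sigmoid(2.19) = 1/(1 + e^(-2.19)) = 1/(1 + 0.1119) = 0.8993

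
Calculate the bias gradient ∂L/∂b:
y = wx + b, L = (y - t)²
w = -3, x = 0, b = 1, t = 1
∂L/∂b = 0

y = wx + b = (-3)(0) + 1 = 1
∂L/∂y = 2(y - t) = 2(1 - 1) = 0
∂y/∂b = 1
∂L/∂b = ∂L/∂y · ∂y/∂b = 0 × 1 = 0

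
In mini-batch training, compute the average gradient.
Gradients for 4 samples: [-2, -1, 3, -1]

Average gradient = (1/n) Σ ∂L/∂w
Average gradient = -0.25

Average = (1/4)(-2 + -1 + 3 + -1) = -1/4 = -0.25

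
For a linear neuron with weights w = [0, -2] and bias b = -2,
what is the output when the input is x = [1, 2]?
y = -6

y = (0)(1) + (-2)(2) + -2 = -6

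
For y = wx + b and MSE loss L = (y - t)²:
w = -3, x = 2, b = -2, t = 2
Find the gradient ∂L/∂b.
∂L/∂b = -20

y = wx + b = (-3)(2) + -2 = -8
∂L/∂y = 2(y - t) = 2(-8 - 2) = -20
∂y/∂b = 1
∂L/∂b = ∂L/∂y · ∂y/∂b = -20 × 1 = -20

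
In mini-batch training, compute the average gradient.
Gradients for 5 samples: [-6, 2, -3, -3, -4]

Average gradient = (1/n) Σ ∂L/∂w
Average gradient = -2.8

Average = (1/5)(-6 + 2 + -3 + -3 + -4) = -14/5 = -2.8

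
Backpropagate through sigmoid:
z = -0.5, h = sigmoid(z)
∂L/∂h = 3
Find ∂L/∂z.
∂L/∂z = 0.705

σ(-0.5) = 0.3775
σ'(-0.5) = σ(-0.5)(1 - σ(-0.5)) = 0.3775 × 0.6225 = 0.235
∂L/∂z = ∂L/∂h · σ'(z) = 3 × 0.235 = 0.705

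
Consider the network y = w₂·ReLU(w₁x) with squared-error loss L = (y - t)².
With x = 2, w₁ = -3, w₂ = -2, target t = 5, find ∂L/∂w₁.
∂L/∂w₁ = 0

Forward pass:
z = w₁x = -3×2 = -6
h = ReLU(-6) = 0
y = w₂h = -2×0 = 0

Backward pass:
∂L/∂y = 2(y - t) = 2(0 - 5) = -10
∂y/∂h = w₂ = -2
∂h/∂z = 0 (ReLU derivative)
∂z/∂w₁ = x = 2

∂L/∂w₁ = -10 × -2 × 0 × 2 = 0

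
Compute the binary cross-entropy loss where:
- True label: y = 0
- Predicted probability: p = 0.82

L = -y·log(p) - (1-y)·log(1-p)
L = 1.715

L = -0·log(0.82) - 1·log(0.18) = -log(0.18) = 1.715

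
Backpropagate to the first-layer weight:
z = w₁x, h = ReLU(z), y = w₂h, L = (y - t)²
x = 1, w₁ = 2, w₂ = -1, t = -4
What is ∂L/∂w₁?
∂L/∂w₁ = -4

Forward pass:
z = w₁x = 2×1 = 2
h = ReLU(2) = 2
y = w₂h = -1×2 = -2

Backward pass:
∂L/∂y = 2(y - t) = 2(-2 - -4) = 4
∂y/∂h = w₂ = -1
∂h/∂z = 1 (ReLU derivative)
∂z/∂w₁ = x = 1

∂L/∂w₁ = 4 × -1 × 1 × 1 = -4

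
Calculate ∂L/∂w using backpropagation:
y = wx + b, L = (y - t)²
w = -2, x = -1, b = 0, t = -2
∂L/∂w = -8

y = wx + b = (-2)(-1) + 0 = 2
∂L/∂y = 2(y - t) = 2(2 - -2) = 8
∂y/∂w = x = -1
∂L/∂w = ∂L/∂y · ∂y/∂w = 8 × -1 = -8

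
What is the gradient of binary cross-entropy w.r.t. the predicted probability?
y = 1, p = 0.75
∂L/∂p = -1.333

∂L/∂p = -y/p + (1-y)/(1-p) = -1/0.75 + 0 = -1.333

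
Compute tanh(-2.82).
-0.9929

tanh(-2.82) = (e^(-2.82) - e^(2.82))/(e^(-2.82) + e^(2.82)) = -0.9929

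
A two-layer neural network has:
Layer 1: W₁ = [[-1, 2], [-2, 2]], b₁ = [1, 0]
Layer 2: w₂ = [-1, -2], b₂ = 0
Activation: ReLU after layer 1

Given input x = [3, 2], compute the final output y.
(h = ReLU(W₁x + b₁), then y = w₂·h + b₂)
y = -2

Layer 1 pre-activation: z₁ = [2, -2]
After ReLU: h = [2, 0]
Layer 2 output: y = -1×2 + -2×0 + 0 = -2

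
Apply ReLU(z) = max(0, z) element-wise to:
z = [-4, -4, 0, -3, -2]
h = [0, 0, 0, 0, 0]

ReLU applied element-wise: max(0,-4)=0, max(0,-4)=0, max(0,0)=0, max(0,-3)=0, max(0,-2)=0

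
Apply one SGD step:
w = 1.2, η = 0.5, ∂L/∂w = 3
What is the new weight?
w_new = -0.3

w_new = w - η·∂L/∂w = 1.2 - 0.5×(3) = 1.2 - (1.5) = -0.3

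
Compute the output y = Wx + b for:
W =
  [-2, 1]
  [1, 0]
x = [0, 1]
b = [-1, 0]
y = [0, 0]

Wx = [-2×0 + 1×1, 1×0 + 0×1]
   = [1, 0]
y = Wx + b = [1 + -1, 0 + 0] = [0, 0]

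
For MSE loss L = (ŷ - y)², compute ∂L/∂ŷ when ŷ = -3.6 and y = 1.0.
∂L/∂ŷ = -9.2

∂L/∂ŷ = 2(ŷ - y) = 2(-3.6 - 1.0) = 2(-4.6) = -9.2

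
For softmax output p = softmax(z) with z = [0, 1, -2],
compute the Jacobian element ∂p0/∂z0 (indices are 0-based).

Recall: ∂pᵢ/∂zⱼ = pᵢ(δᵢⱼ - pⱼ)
∂p0/∂z0 = 0.1922

p = softmax(z) = [0.2595, 0.7054, 0.03512]
p0 = 0.2595

∂p0/∂z0 = p0(1 - p0) = 0.2595 × (1 - 0.2595) = 0.1922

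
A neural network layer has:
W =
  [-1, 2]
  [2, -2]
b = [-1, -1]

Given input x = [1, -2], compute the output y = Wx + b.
y = [-6, 5]

Wx = [-1×1 + 2×-2, 2×1 + -2×-2]
   = [-5, 6]
y = Wx + b = [-5 + -1, 6 + -1] = [-6, 5]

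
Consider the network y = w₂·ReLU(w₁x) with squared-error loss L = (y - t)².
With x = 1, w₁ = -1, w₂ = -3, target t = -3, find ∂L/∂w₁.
∂L/∂w₁ = 0

Forward pass:
z = w₁x = -1×1 = -1
h = ReLU(-1) = 0
y = w₂h = -3×0 = 0

Backward pass:
∂L/∂y = 2(y - t) = 2(0 - -3) = 6
∂y/∂h = w₂ = -3
∂h/∂z = 0 (ReLU derivative)
∂z/∂w₁ = x = 1

∂L/∂w₁ = 6 × -3 × 0 × 1 = 0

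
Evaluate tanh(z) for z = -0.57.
-0.5154

tanh(-0.57) = (e^(-0.57) - e^(0.57))/(e^(-0.57) + e^(0.57)) = -0.5154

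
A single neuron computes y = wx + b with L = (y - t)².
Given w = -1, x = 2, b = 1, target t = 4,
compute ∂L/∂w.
∂L/∂w = -20

y = wx + b = (-1)(2) + 1 = -1
∂L/∂y = 2(y - t) = 2(-1 - 4) = -10
∂y/∂w = x = 2
∂L/∂w = ∂L/∂y · ∂y/∂w = -10 × 2 = -20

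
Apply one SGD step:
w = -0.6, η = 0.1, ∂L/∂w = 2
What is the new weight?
w_new = -0.8

w_new = w - η·∂L/∂w = -0.6 - 0.1×(2) = -0.6 - (0.2) = -0.8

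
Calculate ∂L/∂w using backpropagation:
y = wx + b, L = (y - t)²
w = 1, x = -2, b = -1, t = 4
∂L/∂w = 28

y = wx + b = (1)(-2) + -1 = -3
∂L/∂y = 2(y - t) = 2(-3 - 4) = -14
∂y/∂w = x = -2
∂L/∂w = ∂L/∂y · ∂y/∂w = -14 × -2 = 28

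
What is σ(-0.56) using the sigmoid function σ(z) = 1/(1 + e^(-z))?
0.3635

sigmoid(-0.56) = 1/(1 + e^(0.56)) = 1/(1 + 1.751) = 0.3635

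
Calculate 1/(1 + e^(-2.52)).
0.9255

sigmoid(2.52) = 1/(1 + e^(-2.52)) = 1/(1 + 0.08046) = 0.9255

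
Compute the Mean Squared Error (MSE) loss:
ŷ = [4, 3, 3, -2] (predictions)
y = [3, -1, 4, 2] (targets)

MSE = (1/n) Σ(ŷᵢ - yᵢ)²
MSE = 8.5

MSE = (1/4)((4-3)² + (3--1)² + (3-4)² + (-2-2)²) = (1/4)(1 + 16 + 1 + 16) = 8.5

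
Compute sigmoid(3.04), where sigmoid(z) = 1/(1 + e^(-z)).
0.9543

sigmoid(3.04) = 1/(1 + e^(-3.04)) = 1/(1 + 0.04783) = 0.9543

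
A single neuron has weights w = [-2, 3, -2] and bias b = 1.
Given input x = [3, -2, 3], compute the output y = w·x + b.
y = -17

y = (-2)(3) + (3)(-2) + (-2)(3) + 1 = -17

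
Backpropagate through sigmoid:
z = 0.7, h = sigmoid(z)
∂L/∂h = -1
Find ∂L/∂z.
∂L/∂z = -0.2217

σ(0.7) = 0.6682
σ'(0.7) = σ(0.7)(1 - σ(0.7)) = 0.6682 × 0.3318 = 0.2217
∂L/∂z = ∂L/∂h · σ'(z) = -1 × 0.2217 = -0.2217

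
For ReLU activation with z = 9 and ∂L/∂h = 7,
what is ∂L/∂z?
∂L/∂z = 7

h = ReLU(9) = 9
Since z > 0: ∂h/∂z = 1
∂L/∂z = ∂L/∂h · ∂h/∂z = 7 × 1 = 7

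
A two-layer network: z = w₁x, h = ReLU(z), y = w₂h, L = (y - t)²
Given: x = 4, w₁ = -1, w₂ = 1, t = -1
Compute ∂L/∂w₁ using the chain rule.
∂L/∂w₁ = 0

Forward pass:
z = w₁x = -1×4 = -4
h = ReLU(-4) = 0
y = w₂h = 1×0 = 0

Backward pass:
∂L/∂y = 2(y - t) = 2(0 - -1) = 2
∂y/∂h = w₂ = 1
∂h/∂z = 0 (ReLU derivative)
∂z/∂w₁ = x = 4

∂L/∂w₁ = 2 × 1 × 0 × 4 = 0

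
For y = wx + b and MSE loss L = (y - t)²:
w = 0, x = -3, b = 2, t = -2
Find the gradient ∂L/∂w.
∂L/∂w = -24

y = wx + b = (0)(-3) + 2 = 2
∂L/∂y = 2(y - t) = 2(2 - -2) = 8
∂y/∂w = x = -3
∂L/∂w = ∂L/∂y · ∂y/∂w = 8 × -3 = -24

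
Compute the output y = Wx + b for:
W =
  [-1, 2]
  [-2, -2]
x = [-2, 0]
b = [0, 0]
y = [2, 4]

Wx = [-1×-2 + 2×0, -2×-2 + -2×0]
   = [2, 4]
y = Wx + b = [2 + 0, 4 + 0] = [2, 4]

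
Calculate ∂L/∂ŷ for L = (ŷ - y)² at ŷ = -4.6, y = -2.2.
∂L/∂ŷ = -4.8

∂L/∂ŷ = 2(ŷ - y) = 2(-4.6 - -2.2) = 2(-2.4) = -4.8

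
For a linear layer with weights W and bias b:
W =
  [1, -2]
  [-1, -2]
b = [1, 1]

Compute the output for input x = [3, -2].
y = [8, 2]

Wx = [1×3 + -2×-2, -1×3 + -2×-2]
   = [7, 1]
y = Wx + b = [7 + 1, 1 + 1] = [8, 2]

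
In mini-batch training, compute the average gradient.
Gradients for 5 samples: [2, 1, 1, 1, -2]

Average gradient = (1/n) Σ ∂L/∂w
Average gradient = 0.6

Average = (1/5)(2 + 1 + 1 + 1 + -2) = 3/5 = 0.6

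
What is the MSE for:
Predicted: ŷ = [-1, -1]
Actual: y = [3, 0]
MSE = 8.5

MSE = (1/2)((-1-3)² + (-1-0)²) = (1/2)(16 + 1) = 8.5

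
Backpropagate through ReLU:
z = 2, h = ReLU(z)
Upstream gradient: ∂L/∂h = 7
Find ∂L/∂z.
∂L/∂z = 7

h = ReLU(2) = 2
Since z > 0: ∂h/∂z = 1
∂L/∂z = ∂L/∂h · ∂h/∂z = 7 × 1 = 7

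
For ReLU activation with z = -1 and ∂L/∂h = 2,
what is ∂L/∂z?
∂L/∂z = 0

h = ReLU(-1) = 0
Since z < 0: ∂h/∂z = 0
∂L/∂z = ∂L/∂h · ∂h/∂z = 2 × 0 = 0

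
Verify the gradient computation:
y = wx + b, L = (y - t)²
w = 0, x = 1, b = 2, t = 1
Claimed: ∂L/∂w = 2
Correct

y = (0)(1) + 2 = 2
∂L/∂y = 2(y - t) = 2(2 - 1) = 2
∂y/∂w = x = 1
∂L/∂w = 2 × 1 = 2

Claimed value: 2
Correct: The correct gradient is 2.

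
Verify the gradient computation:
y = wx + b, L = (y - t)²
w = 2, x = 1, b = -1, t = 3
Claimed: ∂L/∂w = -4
Correct

y = (2)(1) + -1 = 1
∂L/∂y = 2(y - t) = 2(1 - 3) = -4
∂y/∂w = x = 1
∂L/∂w = -4 × 1 = -4

Claimed value: -4
Correct: The correct gradient is -4.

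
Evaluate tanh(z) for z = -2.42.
-0.9843

tanh(-2.42) = (e^(-2.42) - e^(2.42))/(e^(-2.42) + e^(2.42)) = -0.9843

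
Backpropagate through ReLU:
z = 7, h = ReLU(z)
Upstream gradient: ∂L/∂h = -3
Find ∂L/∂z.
∂L/∂z = -3

h = ReLU(7) = 7
Since z > 0: ∂h/∂z = 1
∂L/∂z = ∂L/∂h · ∂h/∂z = -3 × 1 = -3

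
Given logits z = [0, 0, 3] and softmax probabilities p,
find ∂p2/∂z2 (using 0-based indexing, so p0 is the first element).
∂p2/∂z2 = 0.08236

p = softmax(z) = [0.04528, 0.04528, 0.9094]
p2 = 0.9094

∂p2/∂z2 = p2(1 - p2) = 0.9094 × (1 - 0.9094) = 0.08236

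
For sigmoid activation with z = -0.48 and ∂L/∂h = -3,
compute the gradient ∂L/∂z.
∂L/∂z = -0.7084

σ(-0.48) = 0.3823
σ'(-0.48) = σ(-0.48)(1 - σ(-0.48)) = 0.3823 × 0.6177 = 0.2361
∂L/∂z = ∂L/∂h · σ'(z) = -3 × 0.2361 = -0.7084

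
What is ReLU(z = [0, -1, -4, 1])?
h = [0, 0, 0, 1]

ReLU applied element-wise: max(0,0)=0, max(0,-1)=0, max(0,-4)=0, max(0,1)=1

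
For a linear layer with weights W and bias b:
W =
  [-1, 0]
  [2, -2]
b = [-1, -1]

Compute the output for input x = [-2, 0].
y = [1, -5]

Wx = [-1×-2 + 0×0, 2×-2 + -2×0]
   = [2, -4]
y = Wx + b = [2 + -1, -4 + -1] = [1, -5]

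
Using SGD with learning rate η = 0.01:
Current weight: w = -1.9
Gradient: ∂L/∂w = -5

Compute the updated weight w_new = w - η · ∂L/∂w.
w_new = -1.85

w_new = w - η·∂L/∂w = -1.9 - 0.01×(-5) = -1.9 - (-0.05) = -1.85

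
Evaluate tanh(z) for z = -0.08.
-0.07983

tanh(-0.08) = (e^(-0.08) - e^(0.08))/(e^(-0.08) + e^(0.08)) = -0.07983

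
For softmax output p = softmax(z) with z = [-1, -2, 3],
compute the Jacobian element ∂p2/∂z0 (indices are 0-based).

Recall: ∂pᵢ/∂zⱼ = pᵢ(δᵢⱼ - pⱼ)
∂p2/∂z0 = -0.01743

p = softmax(z) = [0.01787, 0.006573, 0.9756]
p2 = 0.9756, p0 = 0.01787

∂p2/∂z0 = -p2 × p0 = -0.9756 × 0.01787 = -0.01743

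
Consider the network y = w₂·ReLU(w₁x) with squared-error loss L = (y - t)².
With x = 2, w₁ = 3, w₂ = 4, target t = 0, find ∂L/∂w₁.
∂L/∂w₁ = 384

Forward pass:
z = w₁x = 3×2 = 6
h = ReLU(6) = 6
y = w₂h = 4×6 = 24

Backward pass:
∂L/∂y = 2(y - t) = 2(24 - 0) = 48
∂y/∂h = w₂ = 4
∂h/∂z = 1 (ReLU derivative)
∂z/∂w₁ = x = 2

∂L/∂w₁ = 48 × 4 × 1 × 2 = 384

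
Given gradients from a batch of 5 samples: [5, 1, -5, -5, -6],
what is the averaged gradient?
Average gradient = -2

Average = (1/5)(5 + 1 + -5 + -5 + -6) = -10/5 = -2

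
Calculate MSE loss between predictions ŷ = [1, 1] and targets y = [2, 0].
MSE = 1

MSE = (1/2)((1-2)² + (1-0)²) = (1/2)(1 + 1) = 1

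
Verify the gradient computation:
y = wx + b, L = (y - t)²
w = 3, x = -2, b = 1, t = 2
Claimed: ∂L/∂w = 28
Correct

y = (3)(-2) + 1 = -5
∂L/∂y = 2(y - t) = 2(-5 - 2) = -14
∂y/∂w = x = -2
∂L/∂w = -14 × -2 = 28

Claimed value: 28
Correct: The correct gradient is 28.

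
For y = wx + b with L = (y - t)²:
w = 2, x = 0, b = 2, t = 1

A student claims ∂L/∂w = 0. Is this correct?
Correct

y = (2)(0) + 2 = 2
∂L/∂y = 2(y - t) = 2(2 - 1) = 2
∂y/∂w = x = 0
∂L/∂w = 2 × 0 = 0

Claimed value: 0
Correct: The correct gradient is 0.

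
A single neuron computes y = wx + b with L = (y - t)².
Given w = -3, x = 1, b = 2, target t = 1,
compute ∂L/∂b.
∂L/∂b = -4

y = wx + b = (-3)(1) + 2 = -1
∂L/∂y = 2(y - t) = 2(-1 - 1) = -4
∂y/∂b = 1
∂L/∂b = ∂L/∂y · ∂y/∂b = -4 × 1 = -4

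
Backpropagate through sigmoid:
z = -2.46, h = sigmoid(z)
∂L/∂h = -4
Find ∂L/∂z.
∂L/∂z = -0.2901

σ(-2.46) = 0.07871
σ'(-2.46) = σ(-2.46)(1 - σ(-2.46)) = 0.07871 × 0.9213 = 0.07252
∂L/∂z = ∂L/∂h · σ'(z) = -4 × 0.07252 = -0.2901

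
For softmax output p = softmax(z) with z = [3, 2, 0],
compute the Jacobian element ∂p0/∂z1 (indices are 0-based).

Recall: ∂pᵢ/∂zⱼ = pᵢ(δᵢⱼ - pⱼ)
∂p0/∂z1 = -0.183

p = softmax(z) = [0.7054, 0.2595, 0.03512]
p0 = 0.7054, p1 = 0.2595

∂p0/∂z1 = -p0 × p1 = -0.7054 × 0.2595 = -0.183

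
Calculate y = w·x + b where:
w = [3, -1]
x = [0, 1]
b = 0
y = -1

y = (3)(0) + (-1)(1) + 0 = -1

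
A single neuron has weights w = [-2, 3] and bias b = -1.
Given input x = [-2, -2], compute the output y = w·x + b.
y = -3

y = (-2)(-2) + (3)(-2) + -1 = -3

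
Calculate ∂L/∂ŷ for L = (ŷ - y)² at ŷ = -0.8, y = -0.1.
∂L/∂ŷ = -1.4

∂L/∂ŷ = 2(ŷ - y) = 2(-0.8 - -0.1) = 2(-0.7) = -1.4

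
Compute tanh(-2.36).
-0.9823

tanh(-2.36) = (e^(-2.36) - e^(2.36))/(e^(-2.36) + e^(2.36)) = -0.9823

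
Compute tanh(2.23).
0.9771

tanh(2.23) = (e^(2.23) - e^(-2.23))/(e^(2.23) + e^(-2.23)) = 0.9771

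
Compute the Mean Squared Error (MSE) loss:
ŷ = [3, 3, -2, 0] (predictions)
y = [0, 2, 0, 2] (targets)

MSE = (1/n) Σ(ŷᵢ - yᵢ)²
MSE = 4.5

MSE = (1/4)((3-0)² + (3-2)² + (-2-0)² + (0-2)²) = (1/4)(9 + 1 + 4 + 4) = 4.5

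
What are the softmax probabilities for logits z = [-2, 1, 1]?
p = [0.0243, 0.4879, 0.4879]

exp(z) = [0.1353, 2.718, 2.718]
Sum = 5.572
p = [0.0243, 0.4879, 0.4879]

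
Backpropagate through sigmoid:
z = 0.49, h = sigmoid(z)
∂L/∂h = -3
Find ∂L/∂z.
∂L/∂z = -0.7067

σ(0.49) = 0.6201
σ'(0.49) = σ(0.49)(1 - σ(0.49)) = 0.6201 × 0.3799 = 0.2356
∂L/∂z = ∂L/∂h · σ'(z) = -3 × 0.2356 = -0.7067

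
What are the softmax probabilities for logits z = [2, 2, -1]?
p = [0.4879, 0.4879, 0.0243]

exp(z) = [7.389, 7.389, 0.3679]
Sum = 15.15
p = [0.4879, 0.4879, 0.0243]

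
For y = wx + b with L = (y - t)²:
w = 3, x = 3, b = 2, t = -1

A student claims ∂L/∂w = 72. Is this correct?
Correct

y = (3)(3) + 2 = 11
∂L/∂y = 2(y - t) = 2(11 - -1) = 24
∂y/∂w = x = 3
∂L/∂w = 24 × 3 = 72

Claimed value: 72
Correct: The correct gradient is 72.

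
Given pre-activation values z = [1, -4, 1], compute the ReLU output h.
h = [1, 0, 1]

ReLU applied element-wise: max(0,1)=1, max(0,-4)=0, max(0,1)=1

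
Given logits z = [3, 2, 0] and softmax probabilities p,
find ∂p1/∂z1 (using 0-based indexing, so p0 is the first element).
∂p1/∂z1 = 0.1922

p = softmax(z) = [0.7054, 0.2595, 0.03512]
p1 = 0.2595

∂p1/∂z1 = p1(1 - p1) = 0.2595 × (1 - 0.2595) = 0.1922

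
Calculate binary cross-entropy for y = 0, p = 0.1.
L = 0.1054

L = -0·log(0.1) - 1·log(0.9) = -log(0.9) = 0.1054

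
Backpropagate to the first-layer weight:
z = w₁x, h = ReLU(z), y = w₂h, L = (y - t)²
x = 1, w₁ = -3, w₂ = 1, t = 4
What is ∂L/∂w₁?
∂L/∂w₁ = 0

Forward pass:
z = w₁x = -3×1 = -3
h = ReLU(-3) = 0
y = w₂h = 1×0 = 0

Backward pass:
∂L/∂y = 2(y - t) = 2(0 - 4) = -8
∂y/∂h = w₂ = 1
∂h/∂z = 0 (ReLU derivative)
∂z/∂w₁ = x = 1

∂L/∂w₁ = -8 × 1 × 0 × 1 = 0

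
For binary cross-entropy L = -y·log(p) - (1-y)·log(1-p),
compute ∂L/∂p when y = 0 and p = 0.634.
∂L/∂p = 2.732

∂L/∂p = -y/p + (1-y)/(1-p) = 0 + 1/0.366 = 2.732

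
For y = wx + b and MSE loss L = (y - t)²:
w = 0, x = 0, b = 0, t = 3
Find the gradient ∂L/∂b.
∂L/∂b = -6

y = wx + b = (0)(0) + 0 = 0
∂L/∂y = 2(y - t) = 2(0 - 3) = -6
∂y/∂b = 1
∂L/∂b = ∂L/∂y · ∂y/∂b = -6 × 1 = -6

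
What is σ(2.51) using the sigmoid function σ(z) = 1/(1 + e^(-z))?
0.9248

sigmoid(2.51) = 1/(1 + e^(-2.51)) = 1/(1 + 0.08127) = 0.9248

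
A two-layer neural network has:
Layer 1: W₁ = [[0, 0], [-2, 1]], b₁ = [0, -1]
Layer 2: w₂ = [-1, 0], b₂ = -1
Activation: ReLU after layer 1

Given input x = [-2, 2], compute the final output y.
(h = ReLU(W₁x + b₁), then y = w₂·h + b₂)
y = -1

Layer 1 pre-activation: z₁ = [0, 5]
After ReLU: h = [0, 5]
Layer 2 output: y = -1×0 + 0×5 + -1 = -1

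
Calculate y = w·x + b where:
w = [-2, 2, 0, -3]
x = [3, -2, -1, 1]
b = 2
y = -11

y = (-2)(3) + (2)(-2) + (0)(-1) + (-3)(1) + 2 = -11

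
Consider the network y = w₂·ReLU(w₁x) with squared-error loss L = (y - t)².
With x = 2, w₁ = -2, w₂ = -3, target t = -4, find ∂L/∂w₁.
∂L/∂w₁ = 0

Forward pass:
z = w₁x = -2×2 = -4
h = ReLU(-4) = 0
y = w₂h = -3×0 = 0

Backward pass:
∂L/∂y = 2(y - t) = 2(0 - -4) = 8
∂y/∂h = w₂ = -3
∂h/∂z = 0 (ReLU derivative)
∂z/∂w₁ = x = 2

∂L/∂w₁ = 8 × -3 × 0 × 2 = 0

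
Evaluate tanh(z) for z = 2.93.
0.9943

tanh(2.93) = (e^(2.93) - e^(-2.93))/(e^(2.93) + e^(-2.93)) = 0.9943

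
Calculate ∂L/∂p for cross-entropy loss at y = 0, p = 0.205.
∂L/∂p = 1.258

∂L/∂p = -y/p + (1-y)/(1-p) = 0 + 1/0.795 = 1.258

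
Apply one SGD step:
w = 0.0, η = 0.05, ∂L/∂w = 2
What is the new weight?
w_new = -0.1

w_new = w - η·∂L/∂w = 0.0 - 0.05×(2) = 0.0 - (0.1) = -0.1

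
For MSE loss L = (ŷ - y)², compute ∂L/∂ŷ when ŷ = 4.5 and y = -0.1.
∂L/∂ŷ = 9.2

∂L/∂ŷ = 2(ŷ - y) = 2(4.5 - -0.1) = 2(4.6) = 9.2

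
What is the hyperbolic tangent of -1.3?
-0.8617

tanh(-1.3) = (e^(-1.3) - e^(1.3))/(e^(-1.3) + e^(1.3)) = -0.8617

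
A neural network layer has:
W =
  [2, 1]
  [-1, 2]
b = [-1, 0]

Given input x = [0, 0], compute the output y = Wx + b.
y = [-1, 0]

Wx = [2×0 + 1×0, -1×0 + 2×0]
   = [0, 0]
y = Wx + b = [0 + -1, 0 + 0] = [-1, 0]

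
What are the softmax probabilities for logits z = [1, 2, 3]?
p = [0.09, 0.2447, 0.6652]

exp(z) = [2.718, 7.389, 20.09]
Sum = 30.19
p = [0.09, 0.2447, 0.6652]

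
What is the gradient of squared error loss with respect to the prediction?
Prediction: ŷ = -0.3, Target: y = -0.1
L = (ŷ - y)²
∂L/∂ŷ = -0.4

∂L/∂ŷ = 2(ŷ - y) = 2(-0.3 - -0.1) = 2(-0.2) = -0.4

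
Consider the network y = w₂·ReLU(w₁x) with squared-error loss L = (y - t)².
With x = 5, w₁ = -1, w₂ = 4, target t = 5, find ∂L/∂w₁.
∂L/∂w₁ = 0

Forward pass:
z = w₁x = -1×5 = -5
h = ReLU(-5) = 0
y = w₂h = 4×0 = 0

Backward pass:
∂L/∂y = 2(y - t) = 2(0 - 5) = -10
∂y/∂h = w₂ = 4
∂h/∂z = 0 (ReLU derivative)
∂z/∂w₁ = x = 5

∂L/∂w₁ = -10 × 4 × 0 × 5 = 0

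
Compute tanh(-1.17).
-0.8243

tanh(-1.17) = (e^(-1.17) - e^(1.17))/(e^(-1.17) + e^(1.17)) = -0.8243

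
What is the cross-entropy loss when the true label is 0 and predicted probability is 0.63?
L = 0.9943

L = -0·log(0.63) - 1·log(0.37) = -log(0.37) = 0.9943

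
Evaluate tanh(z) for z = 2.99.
0.995

tanh(2.99) = (e^(2.99) - e^(-2.99))/(e^(2.99) + e^(-2.99)) = 0.995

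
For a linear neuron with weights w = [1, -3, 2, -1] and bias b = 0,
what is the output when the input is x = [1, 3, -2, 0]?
y = -12

y = (1)(1) + (-3)(3) + (2)(-2) + (-1)(0) + 0 = -12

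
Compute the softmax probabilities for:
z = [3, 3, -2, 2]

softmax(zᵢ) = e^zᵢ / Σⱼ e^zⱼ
p = [0.4211, 0.4211, 0.0028, 0.1549]

exp(z) = [20.09, 20.09, 0.1353, 7.389]
Sum = 47.7
p = [0.4211, 0.4211, 0.0028, 0.1549]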